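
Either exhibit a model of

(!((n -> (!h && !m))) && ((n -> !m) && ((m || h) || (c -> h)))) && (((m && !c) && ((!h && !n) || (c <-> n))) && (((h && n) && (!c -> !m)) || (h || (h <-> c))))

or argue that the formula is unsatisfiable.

Case m = True: the formula simplifies to (!(!n) && !n) && ((!c && ((!h && !n) || (c <-> n))) && (((h && n) && c) || (h || (h <-> c)))).
  n = True: the conjunct !n is False.
  n = False: the conjunct !(!n) becomes !(!False) = False.
Case m = False: the conjunct m is False.
Both cases fail — unsatisfiable.

The formula is unsatisfiable.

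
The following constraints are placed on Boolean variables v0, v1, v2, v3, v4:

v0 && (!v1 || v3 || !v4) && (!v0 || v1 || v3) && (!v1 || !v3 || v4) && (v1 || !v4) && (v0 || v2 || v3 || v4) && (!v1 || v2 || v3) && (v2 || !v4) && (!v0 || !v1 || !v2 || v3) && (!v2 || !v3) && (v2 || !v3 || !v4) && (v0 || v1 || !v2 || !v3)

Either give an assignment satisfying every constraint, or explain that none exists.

Unit clause (v0) forces v0 = True.
Set v1 = False.
  then (!v0 || v1 || v3) forces v3 = True.
  then (v1 || !v4) forces v4 = False.
  then (!v2 || !v3) forces v2 = False.
All clauses satisfied.

v0 = True, v1 = False, v2 = False, v3 = True, v4 = False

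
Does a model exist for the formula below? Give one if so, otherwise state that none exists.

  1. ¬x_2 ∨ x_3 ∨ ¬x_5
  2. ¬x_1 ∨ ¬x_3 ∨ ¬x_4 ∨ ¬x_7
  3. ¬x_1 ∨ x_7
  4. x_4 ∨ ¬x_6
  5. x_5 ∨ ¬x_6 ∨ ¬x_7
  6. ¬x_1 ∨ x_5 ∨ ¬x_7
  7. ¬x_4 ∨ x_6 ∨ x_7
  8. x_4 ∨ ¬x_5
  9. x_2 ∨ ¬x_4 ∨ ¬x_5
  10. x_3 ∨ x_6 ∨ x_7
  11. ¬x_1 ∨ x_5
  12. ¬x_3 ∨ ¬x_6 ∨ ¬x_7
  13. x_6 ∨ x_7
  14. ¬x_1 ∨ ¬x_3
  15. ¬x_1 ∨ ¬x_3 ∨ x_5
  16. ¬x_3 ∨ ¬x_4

x_1=F; x_2=T; x_3=T; x_4=F; x_5=F; x_6=F; x_7=T

Set x_1 = False.
Set x_2 = True.
Set x_3 = True.
  then (¬x_3 ∨ ¬x_4) forces x_4 = False.
  then (x_4 ∨ ¬x_6) forces x_6 = False.
  then (x_4 ∨ ¬x_5) forces x_5 = False.
  then (x_6 ∨ x_7) forces x_7 = True.
All clauses satisfied.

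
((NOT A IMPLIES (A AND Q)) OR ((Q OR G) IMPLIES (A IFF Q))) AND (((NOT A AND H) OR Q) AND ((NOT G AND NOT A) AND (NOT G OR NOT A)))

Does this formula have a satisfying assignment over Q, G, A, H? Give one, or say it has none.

Q: False, G: False, A: False, H: True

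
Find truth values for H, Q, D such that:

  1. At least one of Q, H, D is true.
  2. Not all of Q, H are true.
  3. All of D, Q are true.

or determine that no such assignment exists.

H: False, Q: True, D: True

  (1) {Q, H, D}: 2 true — at least one ✓
  (2) {Q, H}: 1/2 true — not all ✓
  (3) {D, Q}: all 2 true ✓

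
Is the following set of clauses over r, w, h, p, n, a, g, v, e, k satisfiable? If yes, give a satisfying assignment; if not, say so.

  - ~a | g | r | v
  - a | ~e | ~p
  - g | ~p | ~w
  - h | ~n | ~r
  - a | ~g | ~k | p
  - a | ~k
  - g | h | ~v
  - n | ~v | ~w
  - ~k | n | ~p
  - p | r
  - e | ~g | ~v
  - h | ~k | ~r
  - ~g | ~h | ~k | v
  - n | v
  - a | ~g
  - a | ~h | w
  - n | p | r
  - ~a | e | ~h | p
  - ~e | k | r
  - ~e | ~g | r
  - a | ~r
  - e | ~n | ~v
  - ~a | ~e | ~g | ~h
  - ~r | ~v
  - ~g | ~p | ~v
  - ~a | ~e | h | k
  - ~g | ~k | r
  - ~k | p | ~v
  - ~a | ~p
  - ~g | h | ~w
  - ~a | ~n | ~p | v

r = True, w = False, h = True, p = False, n = True, a = True, g = False, v = False, e = True, k = True

Set r = True.
  then (a | ~r) forces a = True.
  then (~r | ~v) forces v = False.
  then (~a | ~p) forces p = False.
  then (n | v) forces n = True.
  then (h | ~n | ~r) forces h = True.
  then (~a | e | ~h | p) forces e = True.
  then (~a | ~e | ~g | ~h) forces g = False.
Set w = False.
Set k = True.
All clauses satisfied.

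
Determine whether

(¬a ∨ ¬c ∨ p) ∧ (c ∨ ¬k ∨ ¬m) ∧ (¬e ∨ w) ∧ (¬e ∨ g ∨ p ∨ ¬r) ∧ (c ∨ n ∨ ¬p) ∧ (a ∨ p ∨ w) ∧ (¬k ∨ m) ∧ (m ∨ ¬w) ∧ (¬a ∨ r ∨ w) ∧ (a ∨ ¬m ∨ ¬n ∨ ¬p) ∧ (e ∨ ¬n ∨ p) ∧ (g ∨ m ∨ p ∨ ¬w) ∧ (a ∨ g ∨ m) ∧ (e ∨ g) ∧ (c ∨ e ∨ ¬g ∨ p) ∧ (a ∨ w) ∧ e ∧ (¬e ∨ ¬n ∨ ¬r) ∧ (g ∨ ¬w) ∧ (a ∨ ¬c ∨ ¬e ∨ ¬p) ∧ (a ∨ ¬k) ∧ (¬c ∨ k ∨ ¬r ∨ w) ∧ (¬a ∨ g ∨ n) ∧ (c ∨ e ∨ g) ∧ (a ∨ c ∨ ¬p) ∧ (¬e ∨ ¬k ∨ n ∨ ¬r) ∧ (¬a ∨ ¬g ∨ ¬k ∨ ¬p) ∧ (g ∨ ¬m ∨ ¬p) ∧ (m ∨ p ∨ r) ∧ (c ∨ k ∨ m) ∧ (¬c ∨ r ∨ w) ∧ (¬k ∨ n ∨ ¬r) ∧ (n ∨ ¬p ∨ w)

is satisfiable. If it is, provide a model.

r=T, k=F, m=T, p=F, w=T, e=T, c=F, a=F, n=F, g=T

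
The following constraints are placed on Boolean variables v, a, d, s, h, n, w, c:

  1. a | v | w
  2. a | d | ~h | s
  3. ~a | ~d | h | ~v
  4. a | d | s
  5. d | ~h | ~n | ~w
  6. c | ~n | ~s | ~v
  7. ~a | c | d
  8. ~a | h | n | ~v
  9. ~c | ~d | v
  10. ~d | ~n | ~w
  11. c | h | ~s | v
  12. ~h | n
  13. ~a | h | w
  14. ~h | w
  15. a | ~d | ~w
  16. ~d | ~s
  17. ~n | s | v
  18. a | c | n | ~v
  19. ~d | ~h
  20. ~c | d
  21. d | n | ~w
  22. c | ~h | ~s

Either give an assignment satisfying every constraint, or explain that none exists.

Set v = False.
Set a = True.
Try d = False:
  (~a | c | d) forces c = True.
  clause (~c | d) is falsified — backtrack.
So d = True.
  then (~c | ~d | v) forces c = False.
  then (~d | ~s) forces s = False.
  then (~n | s | v) forces n = False.
  then (~d | ~h) forces h = False.
  then (~a | h | w) forces w = True.
All clauses satisfied.

v = False, a = True, d = True, s = False, h = False, n = False, w = True, c = False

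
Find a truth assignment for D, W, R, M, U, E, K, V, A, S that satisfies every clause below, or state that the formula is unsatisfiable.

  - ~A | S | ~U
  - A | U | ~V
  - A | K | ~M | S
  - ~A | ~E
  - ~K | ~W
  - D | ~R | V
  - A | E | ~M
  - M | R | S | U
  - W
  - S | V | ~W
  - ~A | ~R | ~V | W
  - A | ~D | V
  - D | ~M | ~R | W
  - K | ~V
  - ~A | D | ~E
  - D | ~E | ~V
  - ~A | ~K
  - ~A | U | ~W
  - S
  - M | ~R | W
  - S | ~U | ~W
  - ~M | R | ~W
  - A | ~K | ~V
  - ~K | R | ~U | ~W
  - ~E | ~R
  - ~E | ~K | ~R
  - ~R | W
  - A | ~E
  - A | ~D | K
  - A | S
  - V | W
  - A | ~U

D = False, W = True, R = False, M = False, U = True, E = False, K = False, V = False, A = True, S = True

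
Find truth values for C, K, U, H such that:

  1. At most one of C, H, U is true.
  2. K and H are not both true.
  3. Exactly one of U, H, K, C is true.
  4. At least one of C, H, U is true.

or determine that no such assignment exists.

C = False, K = False, U = True, H = False

  (1) {C, H, U}: 1 true — at most one ✓
  (2) K=F, H=F — not both ✓
  (3) {U, H, K, C}: 1 true — exactly one ✓
  (4) {C, H, U}: 1 true — at least one ✓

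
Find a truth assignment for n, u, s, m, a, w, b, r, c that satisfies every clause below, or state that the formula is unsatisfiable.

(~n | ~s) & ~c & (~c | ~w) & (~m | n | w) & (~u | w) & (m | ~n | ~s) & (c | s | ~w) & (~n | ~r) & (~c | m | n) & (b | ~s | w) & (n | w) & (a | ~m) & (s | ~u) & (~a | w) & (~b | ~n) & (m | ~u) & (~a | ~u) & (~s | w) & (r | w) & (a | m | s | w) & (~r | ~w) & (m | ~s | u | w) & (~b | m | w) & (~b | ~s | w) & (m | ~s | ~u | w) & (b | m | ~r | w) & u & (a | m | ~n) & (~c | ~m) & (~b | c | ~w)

Case u = True:
  (~c) forces c = False.
  (~u | w) forces w = True.
  (c | s | ~w) forces s = True.
  (~n | ~s) forces n = False.
  (m | ~u) forces m = True.
  (a | ~m) forces a = True.
  Clause (~a | ~u) is falsified — contradiction.
Case u = False:
  Clause (u) is falsified — contradiction.
Both cases fail, so the formula is unsatisfiable.

Unsatisfiable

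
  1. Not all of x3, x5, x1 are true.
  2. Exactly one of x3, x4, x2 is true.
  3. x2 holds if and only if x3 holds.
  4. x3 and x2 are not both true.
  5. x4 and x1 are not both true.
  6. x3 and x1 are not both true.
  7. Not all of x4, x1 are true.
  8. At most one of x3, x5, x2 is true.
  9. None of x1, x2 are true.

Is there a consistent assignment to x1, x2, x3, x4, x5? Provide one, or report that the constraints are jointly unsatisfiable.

x1 = False, x2 = False, x3 = False, x4 = True, x5 = True

  (1) {x3, x5, x1}: 1/3 true — not all ✓
  (2) {x3, x4, x2}: 1 true — exactly one ✓
  (3) x2=F, x3=F — same ✓
  (4) x3=F, x2=F — not both ✓
  (5) x4=T, x1=F — not both ✓
  (6) x3=F, x1=F — not both ✓
  (7) {x4, x1}: 1/2 true — not all ✓
  (8) {x3, x5, x2}: 1 true — at most one ✓
  (9) {x1, x2}: 0 true — none ✓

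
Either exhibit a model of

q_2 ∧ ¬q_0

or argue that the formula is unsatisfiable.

q_0: False, q_2: True

  ¬q_0 = True
Both conjuncts True, so the formula holds.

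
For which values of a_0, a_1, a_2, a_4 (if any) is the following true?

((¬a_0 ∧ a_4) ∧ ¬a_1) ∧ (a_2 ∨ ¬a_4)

a_0: False; a_1: False; a_2: True; a_4: True

  (¬a_0 ∧ a_4) ∧ ¬a_1 = True
    ¬a_0 ∧ a_4 = True
      ¬a_0 = True
    ¬a_1 = True
  a_2 ∨ ¬a_4 = True
    ¬a_4 = False
Both conjuncts True, so the formula holds.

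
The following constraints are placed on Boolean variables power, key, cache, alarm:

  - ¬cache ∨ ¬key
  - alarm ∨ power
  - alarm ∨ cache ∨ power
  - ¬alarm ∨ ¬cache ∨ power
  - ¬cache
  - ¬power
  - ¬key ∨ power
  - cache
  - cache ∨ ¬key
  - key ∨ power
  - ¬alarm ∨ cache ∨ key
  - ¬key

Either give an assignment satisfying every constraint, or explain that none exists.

The formula is unsatisfiable.

Case cache = True:
  Clause (¬cache) is falsified — contradiction.
Case cache = False:
  Clause (cache) is falsified — contradiction.
Both cases fail, so the formula is unsatisfiable.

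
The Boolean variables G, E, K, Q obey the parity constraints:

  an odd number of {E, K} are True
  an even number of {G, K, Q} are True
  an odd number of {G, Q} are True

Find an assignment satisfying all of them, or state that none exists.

G: True; E: False; K: True; Q: False

{E, K}: 1 true → odd ✓
{G, K, Q}: 2 true → even ✓
{G, Q}: 1 true → odd ✓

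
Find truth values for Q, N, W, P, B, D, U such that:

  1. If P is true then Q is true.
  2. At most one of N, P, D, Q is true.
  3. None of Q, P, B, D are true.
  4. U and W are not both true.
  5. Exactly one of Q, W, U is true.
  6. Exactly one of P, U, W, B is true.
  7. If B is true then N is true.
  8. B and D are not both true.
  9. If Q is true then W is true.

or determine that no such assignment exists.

Q: False; N: True; W: True; P: False; B: False; D: False; U: False

  (1) P=F ⇒ Q: vacuous ✓
  (2) {N, P, D, Q}: 1 true — at most one ✓
  (3) {Q, P, B, D}: 0 true — none ✓
  (4) U=F, W=T — not both ✓
  (5) {Q, W, U}: 1 true — exactly one ✓
  (6) {P, U, W, B}: 1 true — exactly one ✓
  (7) B=F ⇒ N: vacuous ✓
  (8) B=F, D=F — not both ✓
  (9) Q=F ⇒ W: vacuous ✓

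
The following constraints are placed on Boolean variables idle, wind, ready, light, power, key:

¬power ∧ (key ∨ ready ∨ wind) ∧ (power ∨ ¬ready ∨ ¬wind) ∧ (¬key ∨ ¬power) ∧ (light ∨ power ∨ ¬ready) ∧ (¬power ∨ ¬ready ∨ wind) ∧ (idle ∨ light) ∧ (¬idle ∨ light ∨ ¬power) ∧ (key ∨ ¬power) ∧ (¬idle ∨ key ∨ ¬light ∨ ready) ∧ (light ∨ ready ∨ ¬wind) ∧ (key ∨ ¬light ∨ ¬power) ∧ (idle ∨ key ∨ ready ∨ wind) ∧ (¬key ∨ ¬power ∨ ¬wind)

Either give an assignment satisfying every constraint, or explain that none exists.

Unit clause (¬power) forces power = False.
Set idle = True.
Set wind = True.
  then (power ∨ ¬ready ∨ ¬wind) forces ready = False.
  then (light ∨ ready ∨ ¬wind) forces light = True.
  then (¬idle ∨ key ∨ ¬light ∨ ready) forces key = True.
All clauses satisfied.

idle: True, wind: True, ready: False, light: True, power: False, key: True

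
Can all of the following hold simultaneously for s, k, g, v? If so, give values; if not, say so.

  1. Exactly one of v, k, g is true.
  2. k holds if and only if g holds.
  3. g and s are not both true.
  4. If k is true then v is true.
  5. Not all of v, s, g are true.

s: False, k: False, g: False, v: True

  (1) {v, k, g}: 1 true — exactly one ✓
  (2) k=F, g=F — same ✓
  (3) g=F, s=F — not both ✓
  (4) k=F ⇒ v: vacuous ✓
  (5) {v, s, g}: 1/3 true — not all ✓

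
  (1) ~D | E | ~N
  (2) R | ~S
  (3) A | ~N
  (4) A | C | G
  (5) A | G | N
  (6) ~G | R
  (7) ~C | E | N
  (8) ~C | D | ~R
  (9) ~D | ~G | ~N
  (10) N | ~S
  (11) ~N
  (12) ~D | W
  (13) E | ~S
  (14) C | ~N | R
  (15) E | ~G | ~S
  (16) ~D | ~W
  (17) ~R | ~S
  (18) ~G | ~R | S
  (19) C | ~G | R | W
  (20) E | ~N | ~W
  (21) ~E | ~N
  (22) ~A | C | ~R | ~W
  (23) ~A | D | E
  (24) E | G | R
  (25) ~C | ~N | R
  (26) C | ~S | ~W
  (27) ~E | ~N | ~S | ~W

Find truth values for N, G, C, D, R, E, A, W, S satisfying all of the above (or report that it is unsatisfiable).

Unit clause (~N) forces N = False.
In (N | ~S) only ~S is left, so S = False.
Try G = True:
  (~G | R) forces R = True.
  clause (~G | ~R | S) is falsified — backtrack.
So G = False.
  then (A | G | N) forces A = True.
Set C = True.
  then (~C | E | N) forces E = True.
Try D = True:
  (~D | W) forces W = True.
  clause (~D | ~W) is falsified — backtrack.
So D = False.
  then (~C | D | ~R) forces R = False.
Set W = False.
All clauses satisfied.

N = False, G = False, C = True, D = False, R = False, E = True, A = True, W = False, S = False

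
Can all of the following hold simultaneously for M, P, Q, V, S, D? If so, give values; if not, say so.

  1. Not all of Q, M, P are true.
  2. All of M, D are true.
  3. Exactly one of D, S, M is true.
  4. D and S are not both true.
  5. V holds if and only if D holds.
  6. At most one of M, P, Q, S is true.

UNSATISFIABLE

Case M = True:
  (2) forces D = True.
  Constraint (3) is violated (D=T, M=T) — contradiction.
Case M = False:
  Constraint (2) is violated (M=F) — contradiction.
Both cases fail — unsatisfiable.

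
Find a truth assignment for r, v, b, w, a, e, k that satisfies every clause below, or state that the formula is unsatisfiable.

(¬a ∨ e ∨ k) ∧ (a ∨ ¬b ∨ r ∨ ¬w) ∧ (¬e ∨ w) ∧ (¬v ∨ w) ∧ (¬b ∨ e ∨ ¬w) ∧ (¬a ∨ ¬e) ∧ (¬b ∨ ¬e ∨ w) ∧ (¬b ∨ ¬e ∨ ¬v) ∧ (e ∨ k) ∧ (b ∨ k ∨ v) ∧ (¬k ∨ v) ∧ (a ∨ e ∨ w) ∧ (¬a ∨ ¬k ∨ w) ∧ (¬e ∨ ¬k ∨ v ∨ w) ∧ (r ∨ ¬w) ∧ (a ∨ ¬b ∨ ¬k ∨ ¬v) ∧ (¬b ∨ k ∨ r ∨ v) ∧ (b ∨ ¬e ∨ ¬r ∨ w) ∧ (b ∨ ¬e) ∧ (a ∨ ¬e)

Try r = False:
  (r ∨ ¬w) forces w = False.
  (¬e ∨ w) forces e = False.
  (¬v ∨ w) forces v = False.
  (e ∨ k) forces k = True.
  clause (¬k ∨ v) is falsified — backtrack.
So r = True.
Try v = False:
  (¬k ∨ v) forces k = False.
  (e ∨ k) forces e = True.
  (¬e ∨ w) forces w = True.
  (¬a ∨ ¬e) forces a = False.
  clause (a ∨ ¬e) is falsified — backtrack.
So v = True.
  then (¬v ∨ w) forces w = True.
Try b = True:
  (¬b ∨ e ∨ ¬w) forces e = True.
  clause (¬b ∨ ¬e ∨ ¬v) is falsified — backtrack.
So b = False.
  then (b ∨ ¬e) forces e = False.
  then (e ∨ k) forces k = True.
Set a = False.
All clauses satisfied.

r=T, v=T, b=F, w=T, a=F, e=F, k=T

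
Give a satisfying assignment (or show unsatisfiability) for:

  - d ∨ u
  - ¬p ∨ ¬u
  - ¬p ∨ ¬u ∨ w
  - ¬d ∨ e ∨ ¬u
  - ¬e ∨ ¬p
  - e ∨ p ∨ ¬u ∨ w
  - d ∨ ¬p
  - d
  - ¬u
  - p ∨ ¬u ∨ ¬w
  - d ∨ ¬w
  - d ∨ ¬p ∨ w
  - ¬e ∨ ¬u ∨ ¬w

Unit clause (d) forces d = True.
Unit clause (¬u) forces u = False.
Set p = False.
Set w = True.
Set e = True.
All clauses satisfied.

d=T, u=F, p=F, w=T, e=T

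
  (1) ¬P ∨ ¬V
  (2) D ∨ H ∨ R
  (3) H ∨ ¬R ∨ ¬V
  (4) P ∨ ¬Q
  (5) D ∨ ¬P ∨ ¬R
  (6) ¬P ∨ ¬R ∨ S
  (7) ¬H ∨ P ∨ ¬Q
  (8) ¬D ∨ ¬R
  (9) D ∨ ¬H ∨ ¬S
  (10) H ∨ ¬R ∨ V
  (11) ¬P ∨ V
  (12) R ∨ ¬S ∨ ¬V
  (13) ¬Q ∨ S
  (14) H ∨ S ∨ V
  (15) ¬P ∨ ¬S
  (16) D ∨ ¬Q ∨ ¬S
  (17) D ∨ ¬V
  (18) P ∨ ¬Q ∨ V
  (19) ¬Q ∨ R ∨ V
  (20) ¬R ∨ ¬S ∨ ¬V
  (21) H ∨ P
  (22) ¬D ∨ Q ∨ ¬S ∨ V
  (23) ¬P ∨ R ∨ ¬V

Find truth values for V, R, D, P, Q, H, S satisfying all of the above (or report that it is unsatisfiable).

V=F, R=F, D=T, P=F, Q=F, H=T, S=F

Set V = False.
  then (¬P ∨ V) forces P = False.
  then (P ∨ ¬Q ∨ V) forces Q = False.
  then (H ∨ P) forces H = True.
Set R = False.
Set D = True.
  then (¬D ∨ Q ∨ ¬S ∨ V) forces S = False.
All clauses satisfied.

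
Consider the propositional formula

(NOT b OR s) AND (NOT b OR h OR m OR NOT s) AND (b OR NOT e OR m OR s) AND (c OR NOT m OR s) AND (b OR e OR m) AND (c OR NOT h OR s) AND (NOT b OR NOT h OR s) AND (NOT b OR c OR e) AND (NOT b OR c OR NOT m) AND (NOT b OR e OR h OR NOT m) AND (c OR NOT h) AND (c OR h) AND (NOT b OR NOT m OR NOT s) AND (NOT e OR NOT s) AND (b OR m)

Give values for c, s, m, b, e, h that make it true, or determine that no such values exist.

Set c = True.
Set s = False.
  then (NOT b OR s) forces b = False.
  then (b OR m) forces m = True.
Set e = False.
Set h = True.
All clauses satisfied.

c: True, s: False, m: True, b: False, e: False, h: True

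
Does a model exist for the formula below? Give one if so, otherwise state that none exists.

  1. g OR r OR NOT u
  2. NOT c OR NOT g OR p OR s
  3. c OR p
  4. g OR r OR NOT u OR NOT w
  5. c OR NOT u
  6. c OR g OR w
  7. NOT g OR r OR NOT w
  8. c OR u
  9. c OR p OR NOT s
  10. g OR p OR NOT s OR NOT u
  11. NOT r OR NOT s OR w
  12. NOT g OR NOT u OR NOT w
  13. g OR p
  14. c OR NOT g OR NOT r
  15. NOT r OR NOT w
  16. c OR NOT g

c=T, g=F, w=T, r=F, s=T, u=F, p=T

Try c = False:
  (c OR p) forces p = True.
  (c OR NOT u) forces u = False.
  clause (c OR u) is falsified — backtrack.
So c = True.
Set g = False.
  then (g OR p) forces p = True.
Set w = True.
  then (NOT r OR NOT w) forces r = False.
  then (g OR r OR NOT u) forces u = False.
Set s = True.
All clauses satisfied.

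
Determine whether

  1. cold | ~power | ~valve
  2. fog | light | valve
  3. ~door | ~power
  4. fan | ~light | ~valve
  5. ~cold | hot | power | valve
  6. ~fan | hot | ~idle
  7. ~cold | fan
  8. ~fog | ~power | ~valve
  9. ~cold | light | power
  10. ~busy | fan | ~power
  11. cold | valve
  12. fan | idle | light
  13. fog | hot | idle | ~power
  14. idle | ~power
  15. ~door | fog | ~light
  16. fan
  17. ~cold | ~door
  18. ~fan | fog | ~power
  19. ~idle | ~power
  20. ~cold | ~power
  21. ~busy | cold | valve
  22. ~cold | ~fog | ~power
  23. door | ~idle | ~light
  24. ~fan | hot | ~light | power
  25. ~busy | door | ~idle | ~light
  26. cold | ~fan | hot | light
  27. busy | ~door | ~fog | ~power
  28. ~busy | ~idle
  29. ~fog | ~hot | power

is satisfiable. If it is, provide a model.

Unit clause (fan) forces fan = True.
Set busy = True.
  then (~busy | ~idle) forces idle = False.
  then (idle | ~power) forces power = False.
Set cold = True.
  then (~cold | light | power) forces light = True.
  then (~cold | ~door) forces door = False.
  then (~fan | hot | ~light | power) forces hot = True.
  then (~fog | ~hot | power) forces fog = False.
Set valve = True.
All clauses satisfied.

busy=T, cold=T, light=T, hot=T, valve=T, fan=T, door=F, idle=F, power=F, fog=F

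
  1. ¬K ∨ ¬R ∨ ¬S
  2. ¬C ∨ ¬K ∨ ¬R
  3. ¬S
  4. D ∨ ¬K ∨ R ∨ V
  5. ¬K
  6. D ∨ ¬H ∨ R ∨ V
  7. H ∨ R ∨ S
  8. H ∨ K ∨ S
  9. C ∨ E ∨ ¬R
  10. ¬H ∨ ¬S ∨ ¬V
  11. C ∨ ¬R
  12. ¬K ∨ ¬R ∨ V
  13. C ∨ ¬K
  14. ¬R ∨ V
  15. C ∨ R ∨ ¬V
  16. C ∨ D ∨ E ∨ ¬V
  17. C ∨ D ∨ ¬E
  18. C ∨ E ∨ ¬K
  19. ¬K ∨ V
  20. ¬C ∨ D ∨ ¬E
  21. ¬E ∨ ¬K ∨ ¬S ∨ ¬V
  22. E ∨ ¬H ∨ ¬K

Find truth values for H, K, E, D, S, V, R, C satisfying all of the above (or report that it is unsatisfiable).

H = True, K = False, E = True, D = True, S = False, V = True, R = False, C = True

Unit clause (¬S) forces S = False.
Unit clause (¬K) forces K = False.
In (H ∨ K ∨ S) only H is left, so H = True.
Set E = True.
Try D = False:
  (C ∨ D ∨ ¬E) forces C = True.
  clause (¬C ∨ D ∨ ¬E) is falsified — backtrack.
So D = True.
Set V = True.
Set R = False.
  then (C ∨ R ∨ ¬V) forces C = True.
All clauses satisfied.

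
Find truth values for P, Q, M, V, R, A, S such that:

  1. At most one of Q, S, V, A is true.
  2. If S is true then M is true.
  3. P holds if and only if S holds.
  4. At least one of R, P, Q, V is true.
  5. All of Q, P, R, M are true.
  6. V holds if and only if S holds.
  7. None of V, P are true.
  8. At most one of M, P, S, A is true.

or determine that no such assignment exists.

No satisfying assignment exists.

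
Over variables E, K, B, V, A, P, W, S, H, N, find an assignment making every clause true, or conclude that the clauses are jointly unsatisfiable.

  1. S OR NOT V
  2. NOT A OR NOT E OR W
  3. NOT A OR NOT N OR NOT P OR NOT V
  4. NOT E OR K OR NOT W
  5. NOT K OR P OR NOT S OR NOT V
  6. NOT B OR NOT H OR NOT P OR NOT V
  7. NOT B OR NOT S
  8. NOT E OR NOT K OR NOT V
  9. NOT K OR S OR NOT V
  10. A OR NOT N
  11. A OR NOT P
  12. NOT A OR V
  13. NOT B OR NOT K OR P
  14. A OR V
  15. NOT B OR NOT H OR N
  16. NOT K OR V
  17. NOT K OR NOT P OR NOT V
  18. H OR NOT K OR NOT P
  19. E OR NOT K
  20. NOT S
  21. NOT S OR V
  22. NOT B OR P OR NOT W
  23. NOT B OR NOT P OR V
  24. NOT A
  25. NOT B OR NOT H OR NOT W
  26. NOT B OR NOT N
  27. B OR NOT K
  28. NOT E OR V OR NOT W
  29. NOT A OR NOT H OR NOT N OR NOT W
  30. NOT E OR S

Case V = True:
  (S OR NOT V) forces S = True.
  Clause (NOT S) is falsified — contradiction.
Case V = False:
  (NOT A OR V) forces A = False.
  Clause (A OR V) is falsified — contradiction.
Both cases fail, so the formula is unsatisfiable.

UNSATISFIABLE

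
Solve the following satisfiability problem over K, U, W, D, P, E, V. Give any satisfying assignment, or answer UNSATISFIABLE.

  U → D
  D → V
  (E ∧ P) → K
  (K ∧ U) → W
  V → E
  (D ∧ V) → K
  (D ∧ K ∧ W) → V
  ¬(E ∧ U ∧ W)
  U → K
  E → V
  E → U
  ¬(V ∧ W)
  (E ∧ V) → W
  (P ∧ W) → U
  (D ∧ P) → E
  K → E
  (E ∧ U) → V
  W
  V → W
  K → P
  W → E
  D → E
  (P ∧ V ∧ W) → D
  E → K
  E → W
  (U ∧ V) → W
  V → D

Case W = True:
  (E ∨ ¬W) forces E = True.
  (¬E ∨ U) forces U = True.
  Clause (¬E ∨ ¬U ∨ ¬W) is falsified — contradiction.
Case W = False:
  Clause (W) is falsified — contradiction.
Both cases fail, so the formula is unsatisfiable.

Unsatisfiable — no assignment works.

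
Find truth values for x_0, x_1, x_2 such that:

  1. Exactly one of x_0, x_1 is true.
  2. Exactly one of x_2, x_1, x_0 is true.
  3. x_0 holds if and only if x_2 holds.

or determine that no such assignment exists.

x_0 = False, x_1 = True, x_2 = False

  (1) {x_0, x_1}: 1 true — exactly one ✓
  (2) {x_2, x_1, x_0}: 1 true — exactly one ✓
  (3) x_0=F, x_2=F — same ✓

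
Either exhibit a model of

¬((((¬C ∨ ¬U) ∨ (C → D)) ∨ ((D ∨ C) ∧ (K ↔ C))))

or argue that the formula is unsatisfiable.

C = True, D = False, K = False, U = True

  ¬((((¬C ∨ ¬U) ∨ (C → D)) ∨ ((D ∨ C) ∧ (K ↔ C)))) = True
    ((¬C ∨ ¬U) ∨ (C → D)) ∨ ((D ∨ C) ∧ (K ↔ C)) = False
      (¬C ∨ ¬U) ∨ (C → D) = False
        ¬C ∨ ¬U = False
          ¬C = False
          ¬U = False
        C → D = False
      (D ∨ C) ∧ (K ↔ C) = False
        D ∨ C = True
        K ↔ C = False
The formula evaluates to True.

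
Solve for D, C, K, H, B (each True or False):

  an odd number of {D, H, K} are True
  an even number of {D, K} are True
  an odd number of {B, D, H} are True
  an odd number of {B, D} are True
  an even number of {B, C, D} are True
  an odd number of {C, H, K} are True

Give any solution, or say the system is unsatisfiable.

UNSATISFIABLE

Adding constraints 1, 2, 3, 4 mod 2: every variable appears an even number of times on the left, so the left side is 0.
But the right sides sum to 1 (mod 2). 0 ≠ 1 — the system is inconsistent.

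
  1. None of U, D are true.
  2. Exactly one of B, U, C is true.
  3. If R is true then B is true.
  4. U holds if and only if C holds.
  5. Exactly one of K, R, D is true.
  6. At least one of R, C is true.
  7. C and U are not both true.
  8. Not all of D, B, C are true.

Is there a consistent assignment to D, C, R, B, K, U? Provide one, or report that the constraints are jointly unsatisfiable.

D: False, C: False, R: True, B: True, K: False, U: False

  (1) {U, D}: 0 true — none ✓
  (2) {B, U, C}: 1 true — exactly one ✓
  (3) R=T ⇒ B: T ✓
  (4) U=F, C=F — same ✓
  (5) {K, R, D}: 1 true — exactly one ✓
  (6) {R, C}: 1 true — at least one ✓
  (7) C=F, U=F — not both ✓
  (8) {D, B, C}: 1/3 true — not all ✓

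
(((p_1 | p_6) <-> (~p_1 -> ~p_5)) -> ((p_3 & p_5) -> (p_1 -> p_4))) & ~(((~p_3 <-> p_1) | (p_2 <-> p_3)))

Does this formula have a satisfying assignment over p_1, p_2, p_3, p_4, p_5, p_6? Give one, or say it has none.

p_1 = False; p_2 = True; p_3 = False; p_4 = False; p_5 = True; p_6 = False

  ((p_1 | p_6) <-> (~p_1 -> ~p_5)) -> ((p_3 & p_5) -> (p_1 -> p_4)) = True
    (p_1 | p_6) <-> (~p_1 -> ~p_5) = True
      p_1 | p_6 = False
      ~p_1 -> ~p_5 = False
        ~p_1 = True
        ~p_5 = False
    (p_3 & p_5) -> (p_1 -> p_4) = True
      p_3 & p_5 = False
      p_1 -> p_4 = True
  ~(((~p_3 <-> p_1) | (p_2 <-> p_3))) = True
    (~p_3 <-> p_1) | (p_2 <-> p_3) = False
      ~p_3 <-> p_1 = False
        ~p_3 = True
      p_2 <-> p_3 = False
Both conjuncts True, so the formula holds.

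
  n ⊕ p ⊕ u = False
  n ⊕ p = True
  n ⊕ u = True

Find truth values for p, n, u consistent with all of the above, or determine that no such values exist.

p: True, n: False, u: True

n ⊕ p ⊕ u = F ⊕ T ⊕ T = False ✓
n ⊕ p = F ⊕ T = True ✓
n ⊕ u = F ⊕ T = True ✓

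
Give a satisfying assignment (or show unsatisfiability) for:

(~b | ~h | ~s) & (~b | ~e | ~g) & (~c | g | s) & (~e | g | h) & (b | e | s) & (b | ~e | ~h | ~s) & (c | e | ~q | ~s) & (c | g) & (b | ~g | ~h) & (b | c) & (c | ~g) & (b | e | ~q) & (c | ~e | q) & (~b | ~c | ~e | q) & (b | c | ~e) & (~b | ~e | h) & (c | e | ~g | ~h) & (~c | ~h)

Set s = True.
Set b = False.
  then (b | c) forces c = True.
  then (~c | ~h) forces h = False.
Set q = False.
Set e = False.
Set g = True.
All clauses satisfied.

s = True, b = False, h = False, q = False, c = True, e = False, g = True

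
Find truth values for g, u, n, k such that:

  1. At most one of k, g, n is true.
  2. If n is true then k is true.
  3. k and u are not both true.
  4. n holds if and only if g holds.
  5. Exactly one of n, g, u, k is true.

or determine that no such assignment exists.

g = False, u = True, n = False, k = False

  (1) {k, g, n}: 0 true — at most one ✓
  (2) n=F ⇒ k: vacuous ✓
  (3) k=F, u=T — not both ✓
  (4) n=F, g=F — same ✓
  (5) {n, g, u, k}: 1 true — exactly one ✓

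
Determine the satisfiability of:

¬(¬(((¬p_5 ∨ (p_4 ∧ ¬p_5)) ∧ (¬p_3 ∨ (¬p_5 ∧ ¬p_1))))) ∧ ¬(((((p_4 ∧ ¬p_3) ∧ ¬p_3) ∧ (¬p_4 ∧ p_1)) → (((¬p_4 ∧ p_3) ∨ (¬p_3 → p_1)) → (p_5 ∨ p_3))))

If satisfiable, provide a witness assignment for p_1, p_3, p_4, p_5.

The conjunct ¬(((((p_4 ∧ ¬p_3) ∧ ¬p_3) ∧ (¬p_4 ∧ p_1)) → (((¬p_4 ∧ p_3) ∨ (¬p_3 → p_1)) → (p_5 ∨ p_3)))) is unsatisfiable on its own:
  p_4 = True: this becomes ¬((False → ((¬p_3 → p_1) → (p_5 ∨ p_3)))) = False.
  p_4 = False: this becomes ¬((False → ((p_3 ∨ (¬p_3 → p_1)) → (p_5 ∨ p_3)))) = False.
So the whole conjunction is unsatisfiable.

Unsatisfiable — no assignment works.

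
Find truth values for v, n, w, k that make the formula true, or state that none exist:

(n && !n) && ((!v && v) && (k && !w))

Unsatisfiable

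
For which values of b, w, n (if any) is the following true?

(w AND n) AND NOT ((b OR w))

UNSATISFIABLE

Case w = True: the conjunct NOT ((b OR w)) becomes NOT ((b OR True)) = False.
Case w = False: the conjunct w is False.
Both cases fail — unsatisfiable.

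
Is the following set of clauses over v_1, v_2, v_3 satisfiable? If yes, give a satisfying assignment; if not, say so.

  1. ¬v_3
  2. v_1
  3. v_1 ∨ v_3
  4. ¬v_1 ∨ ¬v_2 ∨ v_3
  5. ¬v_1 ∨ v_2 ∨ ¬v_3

v_1: True, v_2: False, v_3: False

Unit clause (¬v_3) forces v_3 = False.
Unit clause (v_1) forces v_1 = True.
In (¬v_1 ∨ ¬v_2 ∨ v_3) only ¬v_2 is left, so v_2 = False.
Check each clause:
  (¬v_3): ¬v_3 holds.
  (v_1): v_1 holds.
  (v_1 ∨ v_3): v_1 holds.
  (¬v_1 ∨ ¬v_2 ∨ v_3): ¬v_2 holds.
  (¬v_1 ∨ v_2 ∨ ¬v_3): ¬v_3 holds.
All clauses satisfied.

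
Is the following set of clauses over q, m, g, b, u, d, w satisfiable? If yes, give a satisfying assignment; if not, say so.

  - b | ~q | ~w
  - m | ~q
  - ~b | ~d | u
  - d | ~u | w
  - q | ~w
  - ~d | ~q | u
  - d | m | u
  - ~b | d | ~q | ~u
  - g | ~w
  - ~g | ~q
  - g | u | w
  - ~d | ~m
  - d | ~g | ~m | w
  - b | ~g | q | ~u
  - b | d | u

q = False; m = False; g = True; b = True; u = True; d = True; w = False

Set q = False.
  then (q | ~w) forces w = False.
Try m = True:
  (~d | ~m) forces d = False.
  (d | ~u | w) forces u = False.
  (g | u | w) forces g = True.
  clause (d | ~g | ~m | w) is falsified — backtrack.
So m = False.
Set g = True.
Set b = True.
Set u = True.
  then (d | ~u | w) forces d = True.
All clauses satisfied.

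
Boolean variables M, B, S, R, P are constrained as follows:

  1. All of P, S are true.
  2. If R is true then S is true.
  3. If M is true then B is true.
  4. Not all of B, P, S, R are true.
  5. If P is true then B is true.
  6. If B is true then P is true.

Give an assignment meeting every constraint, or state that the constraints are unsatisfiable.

M = False, B = True, S = True, R = False, P = True

  (1) {P, S}: all 2 true ✓
  (2) R=F ⇒ S: vacuous ✓
  (3) M=F ⇒ B: vacuous ✓
  (4) {B, P, S, R}: 3/4 true — not all ✓
  (5) P=T ⇒ B: T ✓
  (6) B=T ⇒ P: T ✓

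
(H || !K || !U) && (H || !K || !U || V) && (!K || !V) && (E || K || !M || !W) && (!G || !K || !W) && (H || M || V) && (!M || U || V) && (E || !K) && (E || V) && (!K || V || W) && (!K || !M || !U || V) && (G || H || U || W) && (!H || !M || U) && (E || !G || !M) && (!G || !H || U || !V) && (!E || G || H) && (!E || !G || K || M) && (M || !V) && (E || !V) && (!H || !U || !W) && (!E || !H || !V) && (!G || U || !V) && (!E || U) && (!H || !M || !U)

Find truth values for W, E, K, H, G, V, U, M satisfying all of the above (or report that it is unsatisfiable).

W = False; E = True; K = False; H = False; G = True; V = True; U = True; M = True

Set W = False.
Try E = False:
  (E || !K) forces K = False.
  (E || V) forces V = True.
  clause (E || !V) is falsified — backtrack.
So E = True.
  then (!E || U) forces U = True.
Set K = False.
Set H = False.
  then (!E || G || H) forces G = True.
  then (!E || !G || K || M) forces M = True.
Set V = True.
All clauses satisfied.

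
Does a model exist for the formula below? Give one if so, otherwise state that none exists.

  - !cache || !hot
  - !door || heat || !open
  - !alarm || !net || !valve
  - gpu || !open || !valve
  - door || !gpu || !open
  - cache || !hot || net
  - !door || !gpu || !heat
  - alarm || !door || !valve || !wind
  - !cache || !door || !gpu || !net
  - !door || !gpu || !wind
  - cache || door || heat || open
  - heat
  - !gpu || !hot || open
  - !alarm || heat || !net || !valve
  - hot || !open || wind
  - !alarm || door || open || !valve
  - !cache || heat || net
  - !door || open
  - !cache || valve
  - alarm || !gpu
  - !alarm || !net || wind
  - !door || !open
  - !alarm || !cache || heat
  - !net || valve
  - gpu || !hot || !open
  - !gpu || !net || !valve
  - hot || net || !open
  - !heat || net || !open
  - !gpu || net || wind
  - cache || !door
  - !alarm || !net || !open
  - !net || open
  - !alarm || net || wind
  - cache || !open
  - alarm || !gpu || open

Unit clause (heat) forces heat = True.
Set cache = False.
  then (cache || !door) forces door = False.
  then (cache || !open) forces open = False.
  then (!net || open) forces net = False.
  then (cache || !hot || net) forces hot = False.
Set wind = True.
Set valve = False.
Set gpu = False.
Set alarm = True.
All clauses satisfied.

cache: False, net: False, heat: True, hot: False, open: False, door: False, wind: True, valve: False, gpu: False, alarm: True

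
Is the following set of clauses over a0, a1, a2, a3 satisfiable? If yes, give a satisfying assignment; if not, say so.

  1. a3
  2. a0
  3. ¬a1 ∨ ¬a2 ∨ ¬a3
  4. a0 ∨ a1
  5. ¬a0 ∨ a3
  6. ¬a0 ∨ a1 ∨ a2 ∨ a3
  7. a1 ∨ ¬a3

Unit clause (a3) forces a3 = True.
Unit clause (a0) forces a0 = True.
In (a1 ∨ ¬a3) only a1 is left, so a1 = True.
In (¬a1 ∨ ¬a2 ∨ ¬a3) only ¬a2 is left, so a2 = False.
Check each clause:
  (a3): a3 holds.
  (a0): a0 holds.
  (¬a1 ∨ ¬a2 ∨ ¬a3): ¬a2 holds.
  (a0 ∨ a1): a0 holds.
  (¬a0 ∨ a3): a3 holds.
  (¬a0 ∨ a1 ∨ a2 ∨ a3): a1 holds.
  (a1 ∨ ¬a3): a1 holds.
All clauses satisfied.

a0: True; a1: True; a2: False; a3: True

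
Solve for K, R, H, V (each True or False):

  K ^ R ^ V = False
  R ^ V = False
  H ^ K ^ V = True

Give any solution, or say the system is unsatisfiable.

K: False, R: True, H: False, V: True

K ^ R ^ V = F ^ T ^ T = False ✓
R ^ V = T ^ T = False ✓
H ^ K ^ V = F ^ F ^ T = True ✓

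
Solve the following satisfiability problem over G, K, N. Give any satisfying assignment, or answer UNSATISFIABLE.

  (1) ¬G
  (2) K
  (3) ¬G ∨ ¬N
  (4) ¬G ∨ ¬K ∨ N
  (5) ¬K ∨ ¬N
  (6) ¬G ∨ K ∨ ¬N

Unit clause (¬G) forces G = False.
Unit clause (K) forces K = True.
In (¬K ∨ ¬N) only ¬N is left, so N = False.
Check each clause:
  (¬G): ¬G holds.
  (K): K holds.
  (¬G ∨ ¬N): ¬G holds.
  (¬G ∨ ¬K ∨ N): ¬G holds.
  (¬K ∨ ¬N): ¬N holds.
  (¬G ∨ K ∨ ¬N): ¬G holds.
All clauses satisfied.

G = False, K = True, N = False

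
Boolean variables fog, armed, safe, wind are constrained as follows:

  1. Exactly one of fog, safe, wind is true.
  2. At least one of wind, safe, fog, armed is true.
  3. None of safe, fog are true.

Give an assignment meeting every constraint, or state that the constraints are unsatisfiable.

fog = False; armed = False; safe = False; wind = True

  (1) {fog, safe, wind}: 1 true — exactly one ✓
  (2) {wind, safe, fog, armed}: 1 true — at least one ✓
  (3) {safe, fog}: 0 true — none ✓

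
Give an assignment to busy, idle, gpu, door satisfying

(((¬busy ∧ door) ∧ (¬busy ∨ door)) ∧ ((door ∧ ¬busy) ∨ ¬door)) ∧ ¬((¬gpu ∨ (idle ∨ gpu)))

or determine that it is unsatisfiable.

The conjunct ¬((¬gpu ∨ (idle ∨ gpu))) is unsatisfiable on its own:
  idle=F, gpu=F: evaluates to False.
  idle=F, gpu=T: evaluates to False.
  idle=T, gpu=F: evaluates to False.
  idle=T, gpu=T: evaluates to False.
So the whole conjunction is unsatisfiable.

Unsatisfiable — no assignment works.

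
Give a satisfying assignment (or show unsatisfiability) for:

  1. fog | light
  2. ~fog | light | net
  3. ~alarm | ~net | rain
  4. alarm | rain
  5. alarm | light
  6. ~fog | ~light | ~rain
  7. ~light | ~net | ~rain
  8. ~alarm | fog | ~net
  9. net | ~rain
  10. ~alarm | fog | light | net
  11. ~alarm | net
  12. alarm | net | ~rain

Try net = False:
  (net | ~rain) forces rain = False.
  (alarm | rain) forces alarm = True.
  clause (~alarm | net) is falsified — backtrack.
So net = True.
Try fog = False:
  (fog | light) forces light = True.
  (~light | ~net | ~rain) forces rain = False.
  (~alarm | ~net | rain) forces alarm = False.
  clause (alarm | rain) is falsified — backtrack.
So fog = True.
Try light = True:
  (~fog | ~light | ~rain) forces rain = False.
  (~alarm | ~net | rain) forces alarm = False.
  clause (alarm | rain) is falsified — backtrack.
So light = False.
  then (alarm | light) forces alarm = True.
  then (~alarm | ~net | rain) forces rain = True.
All clauses satisfied.

net=T; fog=T; light=F; rain=T; alarm=T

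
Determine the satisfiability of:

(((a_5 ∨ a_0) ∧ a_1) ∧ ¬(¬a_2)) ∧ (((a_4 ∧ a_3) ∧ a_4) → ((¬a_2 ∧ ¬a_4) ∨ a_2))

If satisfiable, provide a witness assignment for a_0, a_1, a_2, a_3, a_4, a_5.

a_0=T, a_1=T, a_2=T, a_3=T, a_4=T, a_5=F

  ((a_5 ∨ a_0) ∧ a_1) ∧ ¬(¬a_2) = True
    (a_5 ∨ a_0) ∧ a_1 = True
      a_5 ∨ a_0 = True
    ¬(¬a_2) = True
      ¬a_2 = False
  ((a_4 ∧ a_3) ∧ a_4) → ((¬a_2 ∧ ¬a_4) ∨ a_2) = True
    (a_4 ∧ a_3) ∧ a_4 = True
      a_4 ∧ a_3 = True
    (¬a_2 ∧ ¬a_4) ∨ a_2 = True
      ¬a_2 ∧ ¬a_4 = False
        ¬a_2 = False
        ¬a_4 = False
Both conjuncts True, so the formula holds.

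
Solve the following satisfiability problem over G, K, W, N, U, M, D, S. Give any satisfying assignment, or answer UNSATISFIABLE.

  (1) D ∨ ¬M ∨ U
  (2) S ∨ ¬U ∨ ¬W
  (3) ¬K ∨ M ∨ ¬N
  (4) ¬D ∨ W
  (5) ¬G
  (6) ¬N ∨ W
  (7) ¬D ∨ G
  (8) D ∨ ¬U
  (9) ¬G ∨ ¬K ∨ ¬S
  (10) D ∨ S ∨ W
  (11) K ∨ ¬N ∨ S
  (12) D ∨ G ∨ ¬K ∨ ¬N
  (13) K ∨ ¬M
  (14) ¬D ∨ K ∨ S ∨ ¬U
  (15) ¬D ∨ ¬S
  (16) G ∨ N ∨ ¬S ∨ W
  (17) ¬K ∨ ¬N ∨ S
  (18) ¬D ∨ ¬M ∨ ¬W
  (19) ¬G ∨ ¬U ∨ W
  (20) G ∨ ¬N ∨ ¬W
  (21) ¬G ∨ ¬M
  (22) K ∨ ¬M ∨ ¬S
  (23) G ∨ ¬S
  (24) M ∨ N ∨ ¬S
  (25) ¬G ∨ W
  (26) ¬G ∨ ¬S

G = False; K = False; W = True; N = False; U = False; M = False; D = False; S = False

Unit clause (¬G) forces G = False.
In (¬D ∨ G) only ¬D is left, so D = False.
In (D ∨ ¬U) only ¬U is left, so U = False.
In (G ∨ ¬S) only ¬S is left, so S = False.
In (D ∨ ¬M ∨ U) only ¬M is left, so M = False.
In (D ∨ S ∨ W) only W is left, so W = True.
In (G ∨ ¬N ∨ ¬W) only ¬N is left, so N = False.
Set K = False.
All clauses satisfied.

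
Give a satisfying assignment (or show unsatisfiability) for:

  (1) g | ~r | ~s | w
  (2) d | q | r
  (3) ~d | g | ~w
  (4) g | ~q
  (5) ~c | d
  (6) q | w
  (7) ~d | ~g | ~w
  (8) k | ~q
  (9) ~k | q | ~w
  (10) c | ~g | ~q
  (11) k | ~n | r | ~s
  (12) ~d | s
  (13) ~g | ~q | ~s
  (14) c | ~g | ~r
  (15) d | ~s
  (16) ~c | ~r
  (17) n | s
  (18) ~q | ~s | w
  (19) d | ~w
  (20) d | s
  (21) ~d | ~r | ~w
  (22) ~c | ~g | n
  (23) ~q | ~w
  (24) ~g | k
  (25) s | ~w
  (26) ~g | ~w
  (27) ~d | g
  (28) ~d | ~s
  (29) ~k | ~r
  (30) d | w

UNSATISFIABLE

Case s = True:
  (d | ~s) forces d = True.
  Clause (~d | ~s) is falsified — contradiction.
Case s = False:
  (~d | s) forces d = False.
  Clause (d | s) is falsified — contradiction.
Both cases fail, so the formula is unsatisfiable.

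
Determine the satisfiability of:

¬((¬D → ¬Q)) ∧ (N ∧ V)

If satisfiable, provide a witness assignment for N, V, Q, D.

N: True, V: True, Q: True, D: False

  ¬((¬D → ¬Q)) = True
    ¬D → ¬Q = False
      ¬D = True
      ¬Q = False
  N ∧ V = True
Both conjuncts True, so the formula holds.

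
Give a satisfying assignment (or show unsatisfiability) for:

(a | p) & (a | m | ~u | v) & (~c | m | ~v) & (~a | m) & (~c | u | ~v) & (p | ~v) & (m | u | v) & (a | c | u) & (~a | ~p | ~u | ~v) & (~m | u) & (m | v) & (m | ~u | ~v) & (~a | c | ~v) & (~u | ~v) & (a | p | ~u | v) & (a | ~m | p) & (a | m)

Set c = False.
Set p = False.
  then (a | p) forces a = True.
  then (~a | m) forces m = True.
  then (p | ~v) forces v = False.
  then (~m | u) forces u = True.
All clauses satisfied.

c: False, p: False, a: True, m: True, u: True, v: False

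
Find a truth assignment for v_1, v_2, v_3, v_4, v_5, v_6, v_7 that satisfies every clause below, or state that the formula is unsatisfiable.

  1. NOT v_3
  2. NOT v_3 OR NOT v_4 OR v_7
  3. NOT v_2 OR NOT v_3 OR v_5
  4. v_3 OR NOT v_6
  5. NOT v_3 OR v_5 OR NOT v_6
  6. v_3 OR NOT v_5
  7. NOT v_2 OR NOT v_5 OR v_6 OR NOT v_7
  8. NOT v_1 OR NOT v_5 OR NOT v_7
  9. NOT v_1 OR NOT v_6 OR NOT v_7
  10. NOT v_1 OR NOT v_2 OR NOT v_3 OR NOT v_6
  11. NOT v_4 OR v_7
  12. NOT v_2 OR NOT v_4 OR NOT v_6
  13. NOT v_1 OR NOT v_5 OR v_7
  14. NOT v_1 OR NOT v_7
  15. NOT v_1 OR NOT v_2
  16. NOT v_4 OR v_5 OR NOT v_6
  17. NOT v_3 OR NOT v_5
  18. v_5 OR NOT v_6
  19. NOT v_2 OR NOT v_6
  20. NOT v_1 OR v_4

v_1 = False, v_2 = False, v_3 = False, v_4 = True, v_5 = False, v_6 = False, v_7 = True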